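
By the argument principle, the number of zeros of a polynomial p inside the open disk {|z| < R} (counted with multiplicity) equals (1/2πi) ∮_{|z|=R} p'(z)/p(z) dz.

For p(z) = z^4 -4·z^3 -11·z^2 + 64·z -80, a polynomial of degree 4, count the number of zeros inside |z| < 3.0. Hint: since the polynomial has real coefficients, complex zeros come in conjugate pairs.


The zeros of p are: -4, (2 + 1i), (2 - 1i), 4.
Their magnitudes are: 4, 2.236, 2.236, 4.
Zeros with |z| < R = 3.0: (2 + 1i), (2 - 1i).
Count = 2.
By the argument principle, (1/2πi) ∮_{|z|=R} p'(z)/p(z) dz equals exactly this count.

Number of zeros inside |z| < 3.0: 2.


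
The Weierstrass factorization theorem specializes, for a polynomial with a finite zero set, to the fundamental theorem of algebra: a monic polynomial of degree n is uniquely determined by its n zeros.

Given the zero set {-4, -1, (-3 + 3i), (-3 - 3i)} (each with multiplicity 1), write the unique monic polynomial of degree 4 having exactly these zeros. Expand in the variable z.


The polynomial is p(z) = ∏_{α ∈ S} (z − α), where S = {-4, -1, (-3 + 3i), (-3 - 3i)}.
Expanding the product yields: p(z) = z^4 + 11·z^3 + 52·z^2 + 114·z + 72.
Note conjugate pairs combine to real quadratics: (z − (-3+3i))(z − (-3−3i)) = z² + 6z + 18.
The resulting polynomial has degree 4 and real coefficients as required.

p(z) = z^4 + 11·z^3 + 52·z^2 + 114·z + 72.


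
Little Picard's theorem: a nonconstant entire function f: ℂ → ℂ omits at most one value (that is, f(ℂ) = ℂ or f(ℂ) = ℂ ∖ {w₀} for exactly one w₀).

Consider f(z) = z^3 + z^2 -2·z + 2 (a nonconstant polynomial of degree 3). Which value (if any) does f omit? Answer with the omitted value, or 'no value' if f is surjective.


Little Picard bounds the complement of f(ℂ) to at most one point.
For every w ∈ ℂ, the equation p(z) − w = 0 is a nonconstant polynomial in z and hence has at least one root by the fundamental theorem of algebra. So p is surjective onto ℂ, omitting no value.

Omitted value: no value.


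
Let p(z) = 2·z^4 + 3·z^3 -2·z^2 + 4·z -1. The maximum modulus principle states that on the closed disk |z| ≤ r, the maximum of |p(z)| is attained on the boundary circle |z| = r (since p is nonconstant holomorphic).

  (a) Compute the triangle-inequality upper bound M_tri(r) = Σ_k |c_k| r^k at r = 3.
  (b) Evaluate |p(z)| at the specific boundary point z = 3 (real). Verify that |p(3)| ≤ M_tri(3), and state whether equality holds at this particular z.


Coefficients: c_0 = -1, c_1 = 4, c_2 = -2, c_3 = 3, c_4 = 2. Radius r = 3.
Part (a). Triangle bound: M_tri(r) = Σ_k |c_k| r^k
  = |-1|·3^0 + |4|·3^1 + |-2|·3^2 + |3|·3^3 + |2|·3^4
  = 1 + 12 + 18 + 81 + 162 = 274.
This bounds M(r) := max_{|z|=r} |p(z)| from above; equality holds iff all terms c_k z^k can be made to align in phase at a single z on |z|=r.
Part (b). At z = 3 (real, on the circle |z| = r):
  p(3) = (-1)·3^0 + (4)·3^1 + (-2)·3^2 + (3)·3^3 + (2)·3^4 = 236.
  |p(3)| = 236.
Check: |p(3)| = 236 ≤ 274 = M_tri(3). ✓ Equality does not hold at z = 3 (the coefficients have mixed signs, so the terms do not all align in phase there).

M_tri(3) = 274; |p(3)| = 236; equality at z=3: no.


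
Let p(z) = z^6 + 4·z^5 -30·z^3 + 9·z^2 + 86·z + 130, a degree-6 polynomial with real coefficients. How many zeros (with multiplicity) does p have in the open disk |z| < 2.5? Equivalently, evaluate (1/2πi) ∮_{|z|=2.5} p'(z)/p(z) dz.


The zeros of p are: (-3 + 2i), (-3 - 2i), (-1 + 1i), (-1 - 1i), (2 + 1i), (2 - 1i).
Their magnitudes are: 3.606, 3.606, 1.414, 1.414, 2.236, 2.236.
Zeros with |z| < R = 2.5: (-1 + 1i), (-1 - 1i), (2 + 1i), (2 - 1i).
Count = 4.
By the argument principle, (1/2πi) ∮_{|z|=R} p'(z)/p(z) dz equals exactly this count.

Number of zeros inside |z| < 2.5: 4.


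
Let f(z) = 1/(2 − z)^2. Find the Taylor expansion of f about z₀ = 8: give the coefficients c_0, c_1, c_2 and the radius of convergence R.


Let w = z − z₀, so z = z₀ + w.
Then 2 − z = 2 − (z₀ + w) = (2 − z₀) − w = -6 − w.
f(z) = 1/(-6 − w)^2 = (1/(-6)^2) · (1 − w/(-6))^{−2}.
By the binomial series (1−u)^{−2} = Σ_{n≥0} C(n+1, 1) u^n for |u|<1, with u = w/(-6):
  c_n = C(n+1, 1) / (-6)^(n+2).
  c_0 = 1/(-6)^2 = 1/36.
  c_1 = 2/(-6)^3 = -1/108.
  c_2 = 3/(-6)^4 = 1/432.
The series is valid for |w/d| < 1, i.e. |z − z₀| < |d|.
Radius of convergence: R = |2 − z₀| = |-6| = 6 (distance from z₀ to the singularity z = 2).

c_0 = 1/36, c_1 = -1/108, c_2 = 1/432; R = 6.


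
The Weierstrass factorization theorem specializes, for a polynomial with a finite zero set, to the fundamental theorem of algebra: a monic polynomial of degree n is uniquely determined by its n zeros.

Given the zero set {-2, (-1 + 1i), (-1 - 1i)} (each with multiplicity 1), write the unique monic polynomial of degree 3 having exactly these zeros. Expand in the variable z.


The polynomial is p(z) = ∏_{α ∈ S} (z − α), where S = {-2, (-1 + 1i), (-1 - 1i)}.
Expanding the product yields: p(z) = z^3 + 4·z^2 + 6·z + 4.
Note conjugate pairs combine to real quadratics: (z − (-1+1i))(z − (-1−1i)) = z² + 2z + 2.
The resulting polynomial has degree 3 and real coefficients as required.

p(z) = z^3 + 4·z^2 + 6·z + 4.


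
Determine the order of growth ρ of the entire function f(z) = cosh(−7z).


cosh(w) is a linear combination of e^{iw} and e^{−iw} (or e^w, e^{−w} in the hyperbolic case), so |cosh(w)| ≤ e^{|w|}. With w = −7z, |w| ≤ 7|z| + 0 = 7r + 0 on |z| = r, giving M(r) ≤ e^{7r + 0}, so ρ ≤ 1. On a suitable ray (z = it for sin/cos; z = t for sinh/cosh, t real → ∞), |cosh(−7z)| grows like e^{7|t|}/2, so ρ ≥ 1. Hence ρ = 1.
Therefore ρ = 1.

Order ρ = 1.


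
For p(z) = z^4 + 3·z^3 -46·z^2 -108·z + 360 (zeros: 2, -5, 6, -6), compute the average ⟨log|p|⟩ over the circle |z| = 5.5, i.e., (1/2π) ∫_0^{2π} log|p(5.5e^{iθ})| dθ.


Zeros: -6, -5, 2, 6; r = 5.5.
Inside |z| < r: -5, 2. Outside (|z| ≥ r): -6, 6.
p(0) = 360, so log|p(0)| = log(360) = 5.8861.
Apply Jensen: I(r) = log|p(0)| + Σ_k log(r/|z_k|), summed over zeros inside |z| < r.
  log(r/|z_k|) for z_k = 2: log(5.5/2) = 1.0116
  log(r/|z_k|) for z_k = -5: log(5.5/5) = 0.0953
  Outside zeros (-6, 6) contribute nothing to the Jensen sum.
Sum over inside zeros: 1.1069.
I(r) = log|p(0)| + (inside sum) = 5.8861 + 1.1069 = 6.9930.
Note: since some zeros are outside |z| ≤ r, the simplified n·log(r) form does NOT apply — only the inside zeros contribute.

I(r) ≈ 6.9930.


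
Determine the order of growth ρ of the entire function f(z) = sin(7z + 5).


sin(w) is a linear combination of e^{iw} and e^{−iw} (or e^w, e^{−w} in the hyperbolic case), so |sin(w)| ≤ e^{|w|}. With w = 7z + 5, |w| ≤ 7|z| + 5 = 7r + 5 on |z| = r, giving M(r) ≤ e^{7r + 5}, so ρ ≤ 1. On a suitable ray (z = it for sin/cos; z = t for sinh/cosh, t real → ∞), |sin(7z + 5)| grows like e^{7|t|}/2, so ρ ≥ 1. Hence ρ = 1.
Therefore ρ = 1.

Order ρ = 1.


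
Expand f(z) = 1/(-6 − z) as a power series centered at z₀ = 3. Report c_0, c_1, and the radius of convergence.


Let w = z − z₀, so z = z₀ + w.
Then -6 − z = -6 − (z₀ + w) = (-6 − z₀) − w = -9 − w.
f(z) = 1/(-9 − w) = (1/(-9)) · 1/(1 − w/(-9)) = Σ_{n≥0} w^n / (-9)^(n+1).
So c_n = 1/(-9)^(n+1):
  c_0 = 1/(-9)^1 = -1/9.
  c_1 = 1/(-9)^2 = 1/81.
The series is valid for |w/d| < 1, i.e. |z − z₀| < |d|.
Radius of convergence: R = |-6 − z₀| = |-9| = 9 (distance from z₀ to the singularity z = -6).

c_0 = -1/9, c_1 = 1/81; R = 9.


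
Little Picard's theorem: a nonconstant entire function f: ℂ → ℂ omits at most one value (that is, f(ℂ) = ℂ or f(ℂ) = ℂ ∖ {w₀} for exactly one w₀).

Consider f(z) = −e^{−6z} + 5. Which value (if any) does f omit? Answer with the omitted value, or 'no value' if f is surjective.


Little Picard bounds the complement of f(ℂ) to at most one point.
e^{−6z} is never zero on ℂ, so -1·e^{−6z} takes every value in ℂ ∖ {0}. Adding 5 shifts the range to ℂ ∖ {5}. Thus f omits exactly the value 5.

Omitted value: 5.


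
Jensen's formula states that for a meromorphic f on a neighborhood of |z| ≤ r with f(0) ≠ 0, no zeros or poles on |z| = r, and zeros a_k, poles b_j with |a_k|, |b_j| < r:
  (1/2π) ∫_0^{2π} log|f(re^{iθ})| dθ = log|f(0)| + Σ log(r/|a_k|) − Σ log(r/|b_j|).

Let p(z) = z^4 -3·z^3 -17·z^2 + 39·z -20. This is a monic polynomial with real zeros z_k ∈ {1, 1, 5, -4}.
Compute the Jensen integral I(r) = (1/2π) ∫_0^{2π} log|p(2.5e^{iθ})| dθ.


Zeros: -4, 1, 1, 5; r = 2.5.
Inside |z| < r: 1, 1. Outside (|z| ≥ r): -4, 5.
p(0) = -20, so log|p(0)| = log(20) = 2.9957.
Apply Jensen: I(r) = log|p(0)| + Σ_k log(r/|z_k|), summed over zeros inside |z| < r.
  log(r/|z_k|) for z_k = 1: log(2.5/1) = 0.9163
  log(r/|z_k|) for z_k = 1: log(2.5/1) = 0.9163
  Outside zeros (-4, 5) contribute nothing to the Jensen sum.
Sum over inside zeros: 1.8326.
I(r) = log|p(0)| + (inside sum) = 2.9957 + 1.8326 = 4.8283.
Note: since some zeros are outside |z| ≤ r, the simplified n·log(r) form does NOT apply — only the inside zeros contribute.

I(r) ≈ 4.8283.


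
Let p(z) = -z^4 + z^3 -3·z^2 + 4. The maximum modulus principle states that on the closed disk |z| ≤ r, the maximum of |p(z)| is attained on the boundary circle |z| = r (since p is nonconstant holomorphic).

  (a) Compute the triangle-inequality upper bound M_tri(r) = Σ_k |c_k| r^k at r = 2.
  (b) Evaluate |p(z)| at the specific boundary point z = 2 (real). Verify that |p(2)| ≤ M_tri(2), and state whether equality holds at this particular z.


Coefficients: c_0 = 4, c_1 = 0, c_2 = -3, c_3 = 1, c_4 = -1. Radius r = 2.
Part (a). Triangle bound: M_tri(r) = Σ_k |c_k| r^k
  = |4|·2^0 + |0|·2^1 + |-3|·2^2 + |1|·2^3 + |-1|·2^4
  = 4 + 0 + 12 + 8 + 16 = 40.
This bounds M(r) := max_{|z|=r} |p(z)| from above; equality holds iff all terms c_k z^k can be made to align in phase at a single z on |z|=r.
Part (b). At z = 2 (real, on the circle |z| = r):
  p(2) = (4)·2^0 + (0)·2^1 + (-3)·2^2 + (1)·2^3 + (-1)·2^4 = -16.
  |p(2)| = 16.
Check: |p(2)| = 16 ≤ 40 = M_tri(2). ✓ Equality does not hold at z = 2 (the coefficients have mixed signs, so the terms do not all align in phase there).

M_tri(2) = 40; |p(2)| = 16; equality at z=2: no.


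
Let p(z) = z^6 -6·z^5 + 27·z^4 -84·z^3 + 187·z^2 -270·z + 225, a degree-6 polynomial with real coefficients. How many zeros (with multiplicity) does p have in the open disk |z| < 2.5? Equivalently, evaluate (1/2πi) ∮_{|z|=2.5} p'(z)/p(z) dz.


The zeros of p are: (1 + 2i), (1 - 2i), (2 + 1i), (2 - 1i), (0 + 3i), (0 - 3i).
Their magnitudes are: 2.236, 2.236, 2.236, 2.236, 3, 3.
Zeros with |z| < R = 2.5: (1 + 2i), (1 - 2i), (2 + 1i), (2 - 1i).
Count = 4.
By the argument principle, (1/2πi) ∮_{|z|=R} p'(z)/p(z) dz equals exactly this count.

Number of zeros inside |z| < 2.5: 4.


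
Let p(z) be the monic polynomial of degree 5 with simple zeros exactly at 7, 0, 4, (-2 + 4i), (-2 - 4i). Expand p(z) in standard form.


The polynomial is p(z) = ∏_{α ∈ S} (z − α), where S = {7, 0, 4, (-2 + 4i), (-2 - 4i)}.
Expanding the product yields: p(z) = z^5 -7·z^4 + 4·z^3 -108·z^2 + 560·z.
Note conjugate pairs combine to real quadratics: (z − (-2+4i))(z − (-2−4i)) = z² + 4z + 20.
The resulting polynomial has degree 5 and real coefficients as required.

p(z) = z^5 -7·z^4 + 4·z^3 -108·z^2 + 560·z.


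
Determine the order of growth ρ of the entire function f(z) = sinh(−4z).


sinh(w) is a linear combination of e^{iw} and e^{−iw} (or e^w, e^{−w} in the hyperbolic case), so |sinh(w)| ≤ e^{|w|}. With w = −4z, |w| ≤ 4|z| + 0 = 4r + 0 on |z| = r, giving M(r) ≤ e^{4r + 0}, so ρ ≤ 1. On a suitable ray (z = it for sin/cos; z = t for sinh/cosh, t real → ∞), |sinh(−4z)| grows like e^{4|t|}/2, so ρ ≥ 1. Hence ρ = 1.
Therefore ρ = 1.

Order ρ = 1.


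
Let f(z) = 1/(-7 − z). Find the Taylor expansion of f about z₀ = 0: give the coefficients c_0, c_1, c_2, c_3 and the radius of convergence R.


Let w = z − z₀, so z = z₀ + w.
Then -7 − z = -7 − (z₀ + w) = (-7 − z₀) − w = -7 − w.
f(z) = 1/(-7 − w) = (1/(-7)) · 1/(1 − w/(-7)) = Σ_{n≥0} w^n / (-7)^(n+1).
So c_n = 1/(-7)^(n+1):
  c_0 = 1/(-7)^1 = -1/7.
  c_1 = 1/(-7)^2 = 1/49.
  c_2 = 1/(-7)^3 = -1/343.
  c_3 = 1/(-7)^4 = 1/2401.
The series is valid for |w/d| < 1, i.e. |z − z₀| < |d|.
Radius of convergence: R = |-7 − z₀| = |-7| = 7 (distance from z₀ to the singularity z = -7).

c_0 = -1/7, c_1 = 1/49, c_2 = -1/343, c_3 = 1/2401; R = 7.


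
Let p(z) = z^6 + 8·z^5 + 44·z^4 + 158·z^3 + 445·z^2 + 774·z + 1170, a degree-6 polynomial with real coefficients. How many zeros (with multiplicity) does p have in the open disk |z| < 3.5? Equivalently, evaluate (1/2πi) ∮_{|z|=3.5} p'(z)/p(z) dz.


The zeros of p are: (0 + 3i), (0 - 3i), (-1 + 3i), (-1 - 3i), (-3 + 2i), (-3 - 2i).
Their magnitudes are: 3, 3, 3.162, 3.162, 3.606, 3.606.
Zeros with |z| < R = 3.5: (0 + 3i), (0 - 3i), (-1 + 3i), (-1 - 3i).
Count = 4.
By the argument principle, (1/2πi) ∮_{|z|=R} p'(z)/p(z) dz equals exactly this count.

Number of zeros inside |z| < 3.5: 4.


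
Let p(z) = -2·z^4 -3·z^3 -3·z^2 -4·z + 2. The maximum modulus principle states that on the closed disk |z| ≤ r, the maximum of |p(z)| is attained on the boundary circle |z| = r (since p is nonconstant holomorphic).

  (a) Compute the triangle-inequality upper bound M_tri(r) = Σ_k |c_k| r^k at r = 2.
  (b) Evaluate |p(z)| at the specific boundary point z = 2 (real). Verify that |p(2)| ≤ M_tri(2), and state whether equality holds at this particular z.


Coefficients: c_0 = 2, c_1 = -4, c_2 = -3, c_3 = -3, c_4 = -2. Radius r = 2.
Part (a). Triangle bound: M_tri(r) = Σ_k |c_k| r^k
  = |2|·2^0 + |-4|·2^1 + |-3|·2^2 + |-3|·2^3 + |-2|·2^4
  = 2 + 8 + 12 + 24 + 32 = 78.
This bounds M(r) := max_{|z|=r} |p(z)| from above; equality holds iff all terms c_k z^k can be made to align in phase at a single z on |z|=r.
Part (b). At z = 2 (real, on the circle |z| = r):
  p(2) = (2)·2^0 + (-4)·2^1 + (-3)·2^2 + (-3)·2^3 + (-2)·2^4 = -74.
  |p(2)| = 74.
Check: |p(2)| = 74 ≤ 78 = M_tri(2). ✓ Equality does not hold at z = 2 (the coefficients have mixed signs, so the terms do not all align in phase there).

M_tri(2) = 78; |p(2)| = 74; equality at z=2: no.


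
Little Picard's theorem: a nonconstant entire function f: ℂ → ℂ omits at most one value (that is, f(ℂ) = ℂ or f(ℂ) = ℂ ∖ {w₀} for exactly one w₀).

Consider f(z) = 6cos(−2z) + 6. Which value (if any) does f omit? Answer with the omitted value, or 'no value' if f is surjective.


Little Picard bounds the complement of f(ℂ) to at most one point.
cos is entire and surjective onto ℂ: for every w ∈ ℂ, cos(ζ) = w has a solution ζ ∈ ℂ (e.g., via the complex inverse arccos). With ζ = −2z this gives z = ζ/(-2). Then 6·cos(−2z) takes every value in 6·ℂ = ℂ, and adding 6 is a bijection of ℂ. So f is surjective and omits no value. (Note: only on the real line is cos bounded by [−1, 1].)

Omitted value: no value.


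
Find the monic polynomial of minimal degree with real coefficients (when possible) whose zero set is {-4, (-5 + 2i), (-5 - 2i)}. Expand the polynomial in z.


The polynomial is p(z) = ∏_{α ∈ S} (z − α), where S = {-4, (-5 + 2i), (-5 - 2i)}.
Expanding the product yields: p(z) = z^3 + 14·z^2 + 69·z + 116.
Note conjugate pairs combine to real quadratics: (z − (-5+2i))(z − (-5−2i)) = z² + 10z + 29.
The resulting polynomial has degree 3 and real coefficients as required.

p(z) = z^3 + 14·z^2 + 69·z + 116.


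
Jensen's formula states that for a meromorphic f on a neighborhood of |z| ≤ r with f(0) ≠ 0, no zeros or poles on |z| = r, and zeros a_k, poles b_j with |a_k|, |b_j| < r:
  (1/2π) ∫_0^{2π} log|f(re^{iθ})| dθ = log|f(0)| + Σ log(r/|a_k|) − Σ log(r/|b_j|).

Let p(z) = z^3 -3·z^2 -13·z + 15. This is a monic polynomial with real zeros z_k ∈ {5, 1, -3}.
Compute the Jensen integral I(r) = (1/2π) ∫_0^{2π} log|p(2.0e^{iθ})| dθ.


Zeros: -3, 1, 5; r = 2.0.
Inside |z| < r: 1. Outside (|z| ≥ r): -3, 5.
p(0) = 15, so log|p(0)| = log(15) = 2.7081.
Apply Jensen: I(r) = log|p(0)| + Σ_k log(r/|z_k|), summed over zeros inside |z| < r.
  log(r/|z_k|) for z_k = 1: log(2.0/1) = 0.6931
  Outside zeros (-3, 5) contribute nothing to the Jensen sum.
Sum over inside zeros: 0.6931.
I(r) = log|p(0)| + (inside sum) = 2.7081 + 0.6931 = 3.4012.
Note: since some zeros are outside |z| ≤ r, the simplified n·log(r) form does NOT apply — only the inside zeros contribute.

I(r) ≈ 3.4012.


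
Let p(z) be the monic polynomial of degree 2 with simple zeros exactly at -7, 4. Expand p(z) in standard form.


The polynomial is p(z) = ∏_{α ∈ S} (z − α), where S = {-7, 4}.
Expanding the product yields: p(z) = z^2 + 3·z -28.
The resulting polynomial has degree 2 and real coefficients as required.

p(z) = z^2 + 3·z -28.


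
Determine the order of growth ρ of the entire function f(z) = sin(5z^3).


Write sin(w) = (e^{iw} ± e^{−iw})/(2 or 2i), so |sin(w)| ≤ e^{|w|}. With w = 5z^3, |w| ≤ 5r^3 + 0 on |z|=r, giving M(r) ≤ e^{5r^3 + 0} and ρ ≤ 3. For the lower bound, choose z on |z|=r with 5z^3 purely imaginary of modulus 5r^3; then |sin(5z^3)| grows like e^{5r^3}/2, so ρ ≥ 3. Hence ρ = 3.
Therefore ρ = 3.

Order ρ = 3.


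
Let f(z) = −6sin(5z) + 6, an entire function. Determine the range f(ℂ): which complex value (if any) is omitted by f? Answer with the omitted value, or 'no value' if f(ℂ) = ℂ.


Little Picard bounds the complement of f(ℂ) to at most one point.
sin is entire and surjective onto ℂ: for every w ∈ ℂ, sin(ζ) = w has a solution ζ ∈ ℂ (e.g., via the complex inverse arcsin). With ζ = 5z this gives z = ζ/(5). Then -6·sin(5z) takes every value in -6·ℂ = ℂ, and adding 6 is a bijection of ℂ. So f is surjective and omits no value. (Note: only on the real line is sin bounded by [−1, 1].)

Omitted value: no value.


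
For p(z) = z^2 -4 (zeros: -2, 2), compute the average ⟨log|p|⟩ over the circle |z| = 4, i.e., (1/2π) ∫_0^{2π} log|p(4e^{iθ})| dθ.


Zeros: -2, 2; r = 4.
Inside |z| < r: -2, 2. Outside (|z| ≥ r): ∅.
p(0) = -4, so log|p(0)| = log(4) = 1.3863.
Apply Jensen: I(r) = log|p(0)| + Σ_k log(r/|z_k|), summed over zeros inside |z| < r.
  log(r/|z_k|) for z_k = -2: log(4/2) = 0.6931
  log(r/|z_k|) for z_k = 2: log(4/2) = 0.6931
Sum over inside zeros: 1.3863.
I(r) = log|p(0)| + (inside sum) = 1.3863 + 1.3863 = 2.7726.
Closed form (all zeros inside, monic): I(r) = n·log(r) = 2·log(4) = 2.7726. ✓

I(r) ≈ 2.7726.


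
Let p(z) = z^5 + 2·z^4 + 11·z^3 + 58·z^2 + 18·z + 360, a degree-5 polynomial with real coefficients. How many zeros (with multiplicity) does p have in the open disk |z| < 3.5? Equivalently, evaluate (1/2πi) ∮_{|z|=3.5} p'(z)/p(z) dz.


The zeros of p are: (0 + 3i), (0 - 3i), -4, (1 + 3i), (1 - 3i).
Their magnitudes are: 3, 3, 4, 3.162, 3.162.
Zeros with |z| < R = 3.5: (0 + 3i), (0 - 3i), (1 + 3i), (1 - 3i).
Count = 4.
By the argument principle, (1/2πi) ∮_{|z|=R} p'(z)/p(z) dz equals exactly this count.

Number of zeros inside |z| < 3.5: 4.


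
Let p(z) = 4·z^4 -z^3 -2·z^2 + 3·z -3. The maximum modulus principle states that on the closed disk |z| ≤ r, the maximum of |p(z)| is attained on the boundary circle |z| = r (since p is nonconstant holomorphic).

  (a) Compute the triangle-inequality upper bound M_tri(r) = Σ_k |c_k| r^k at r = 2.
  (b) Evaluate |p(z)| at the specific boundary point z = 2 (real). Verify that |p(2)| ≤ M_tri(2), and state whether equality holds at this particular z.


Coefficients: c_0 = -3, c_1 = 3, c_2 = -2, c_3 = -1, c_4 = 4. Radius r = 2.
Part (a). Triangle bound: M_tri(r) = Σ_k |c_k| r^k
  = |-3|·2^0 + |3|·2^1 + |-2|·2^2 + |-1|·2^3 + |4|·2^4
  = 3 + 6 + 8 + 8 + 64 = 89.
This bounds M(r) := max_{|z|=r} |p(z)| from above; equality holds iff all terms c_k z^k can be made to align in phase at a single z on |z|=r.
Part (b). At z = 2 (real, on the circle |z| = r):
  p(2) = (-3)·2^0 + (3)·2^1 + (-2)·2^2 + (-1)·2^3 + (4)·2^4 = 51.
  |p(2)| = 51.
Check: |p(2)| = 51 ≤ 89 = M_tri(2). ✓ Equality does not hold at z = 2 (the coefficients have mixed signs, so the terms do not all align in phase there).

M_tri(2) = 89; |p(2)| = 51; equality at z=2: no.


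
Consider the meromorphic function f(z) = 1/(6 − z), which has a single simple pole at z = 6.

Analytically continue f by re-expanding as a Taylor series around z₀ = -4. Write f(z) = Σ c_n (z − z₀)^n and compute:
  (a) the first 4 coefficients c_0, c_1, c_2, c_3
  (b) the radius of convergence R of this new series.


Let w = z − z₀, so z = z₀ + w.
Then 6 − z = 6 − (z₀ + w) = (6 − z₀) − w = 10 − w.
f(z) = 1/(10 − w) = (1/(10)) · 1/(1 − w/(10)) = Σ_{n≥0} w^n / (10)^(n+1).
So c_n = 1/(10)^(n+1):
  c_0 = 1/(10)^1 = 1/10.
  c_1 = 1/(10)^2 = 1/100.
  c_2 = 1/(10)^3 = 1/1000.
  c_3 = 1/(10)^4 = 1/10000.
The series is valid for |w/d| < 1, i.e. |z − z₀| < |d|.
Radius of convergence: R = |6 − z₀| = |10| = 10 (distance from z₀ to the singularity z = 6).

c_0 = 1/10, c_1 = 1/100, c_2 = 1/1000, c_3 = 1/10000; R = 10.


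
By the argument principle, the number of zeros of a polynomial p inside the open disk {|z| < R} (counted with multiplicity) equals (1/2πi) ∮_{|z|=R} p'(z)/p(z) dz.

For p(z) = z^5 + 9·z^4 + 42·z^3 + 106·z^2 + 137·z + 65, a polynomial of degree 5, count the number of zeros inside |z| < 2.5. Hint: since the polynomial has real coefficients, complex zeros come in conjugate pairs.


The zeros of p are: (-2 + 1i), (-2 - 1i), -1, (-2 + 3i), (-2 - 3i).
Their magnitudes are: 2.236, 2.236, 1, 3.606, 3.606.
Zeros with |z| < R = 2.5: (-2 + 1i), (-2 - 1i), -1.
Count = 3.
By the argument principle, (1/2πi) ∮_{|z|=R} p'(z)/p(z) dz equals exactly this count.

Number of zeros inside |z| < 2.5: 3.


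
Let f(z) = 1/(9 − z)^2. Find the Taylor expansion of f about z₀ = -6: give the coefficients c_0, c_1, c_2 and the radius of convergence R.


Let w = z − z₀, so z = z₀ + w.
Then 9 − z = 9 − (z₀ + w) = (9 − z₀) − w = 15 − w.
f(z) = 1/(15 − w)^2 = (1/(15)^2) · (1 − w/(15))^{−2}.
By the binomial series (1−u)^{−2} = Σ_{n≥0} C(n+1, 1) u^n for |u|<1, with u = w/(15):
  c_n = C(n+1, 1) / (15)^(n+2).
  c_0 = 1/(15)^2 = 1/225.
  c_1 = 2/(15)^3 = 2/3375.
  c_2 = 3/(15)^4 = 1/16875.
The series is valid for |w/d| < 1, i.e. |z − z₀| < |d|.
Radius of convergence: R = |9 − z₀| = |15| = 15 (distance from z₀ to the singularity z = 9).

c_0 = 1/225, c_1 = 2/3375, c_2 = 1/16875; R = 15.


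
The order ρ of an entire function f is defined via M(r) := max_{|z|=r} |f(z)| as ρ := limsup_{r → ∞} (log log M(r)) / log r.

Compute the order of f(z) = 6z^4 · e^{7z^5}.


M(r) = max_{|z|=r} |6|·|z|^4·|e^{7z^5}| = 6·r^4 · e^{7r^5} (the factors attain their maxima compatibly on |z|=r). Then log M(r) = log 6 + 4·log r + 7r^5, dominated by the last term, so log log M(r) ~ 5·log r. The polynomial factor 6z^4 contributes only a log r term and does not affect the order. ρ = 5.
Therefore ρ = 5.

Order ρ = 5.


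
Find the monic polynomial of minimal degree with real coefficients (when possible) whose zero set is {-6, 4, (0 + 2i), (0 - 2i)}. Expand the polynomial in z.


The polynomial is p(z) = ∏_{α ∈ S} (z − α), where S = {-6, 4, (0 + 2i), (0 - 2i)}.
Expanding the product yields: p(z) = z^4 + 2·z^3 -20·z^2 + 8·z -96.
Note conjugate pairs combine to real quadratics: (z − (0+2i))(z − (0−2i)) = z² + 4.
The resulting polynomial has degree 4 and real coefficients as required.

p(z) = z^4 + 2·z^3 -20·z^2 + 8·z -96.


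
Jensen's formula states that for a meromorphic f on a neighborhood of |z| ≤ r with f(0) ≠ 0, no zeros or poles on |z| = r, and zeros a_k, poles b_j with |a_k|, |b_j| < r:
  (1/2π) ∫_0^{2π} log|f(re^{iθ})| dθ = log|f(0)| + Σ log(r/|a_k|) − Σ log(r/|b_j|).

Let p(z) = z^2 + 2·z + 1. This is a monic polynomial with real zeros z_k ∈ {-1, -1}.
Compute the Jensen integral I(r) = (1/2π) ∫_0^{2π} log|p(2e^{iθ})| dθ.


Zeros: -1, -1; r = 2.
Inside |z| < r: -1, -1. Outside (|z| ≥ r): ∅.
p(0) = 1, so log|p(0)| = log(1) = 0.0000.
Apply Jensen: I(r) = log|p(0)| + Σ_k log(r/|z_k|), summed over zeros inside |z| < r.
  log(r/|z_k|) for z_k = -1: log(2/1) = 0.6931
  log(r/|z_k|) for z_k = -1: log(2/1) = 0.6931
Sum over inside zeros: 1.3863.
I(r) = log|p(0)| + (inside sum) = 0.0000 + 1.3863 = 1.3863.
Closed form (all zeros inside, monic): I(r) = n·log(r) = 2·log(2) = 1.3863. ✓

I(r) ≈ 1.3863.


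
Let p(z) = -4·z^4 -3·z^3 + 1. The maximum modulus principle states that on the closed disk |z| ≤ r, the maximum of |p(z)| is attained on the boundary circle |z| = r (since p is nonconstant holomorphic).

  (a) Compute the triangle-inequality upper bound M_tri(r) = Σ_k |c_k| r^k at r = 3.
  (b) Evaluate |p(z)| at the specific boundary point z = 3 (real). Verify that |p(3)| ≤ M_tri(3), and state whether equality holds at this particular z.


Coefficients: c_0 = 1, c_1 = 0, c_2 = 0, c_3 = -3, c_4 = -4. Radius r = 3.
Part (a). Triangle bound: M_tri(r) = Σ_k |c_k| r^k
  = |1|·3^0 + |0|·3^1 + |0|·3^2 + |-3|·3^3 + |-4|·3^4
  = 1 + 0 + 0 + 81 + 324 = 406.
This bounds M(r) := max_{|z|=r} |p(z)| from above; equality holds iff all terms c_k z^k can be made to align in phase at a single z on |z|=r.
Part (b). At z = 3 (real, on the circle |z| = r):
  p(3) = (1)·3^0 + (0)·3^1 + (0)·3^2 + (-3)·3^3 + (-4)·3^4 = -404.
  |p(3)| = 404.
Check: |p(3)| = 404 ≤ 406 = M_tri(3). ✓ Equality does not hold at z = 3 (the coefficients have mixed signs, so the terms do not all align in phase there).

M_tri(3) = 406; |p(3)| = 404; equality at z=3: no.


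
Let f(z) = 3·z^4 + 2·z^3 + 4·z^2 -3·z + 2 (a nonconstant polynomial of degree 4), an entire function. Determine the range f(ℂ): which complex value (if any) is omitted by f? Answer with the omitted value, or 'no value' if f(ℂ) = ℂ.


Little Picard bounds the complement of f(ℂ) to at most one point.
For every w ∈ ℂ, the equation p(z) − w = 0 is a nonconstant polynomial in z and hence has at least one root by the fundamental theorem of algebra. So p is surjective onto ℂ, omitting no value.

Omitted value: no value.


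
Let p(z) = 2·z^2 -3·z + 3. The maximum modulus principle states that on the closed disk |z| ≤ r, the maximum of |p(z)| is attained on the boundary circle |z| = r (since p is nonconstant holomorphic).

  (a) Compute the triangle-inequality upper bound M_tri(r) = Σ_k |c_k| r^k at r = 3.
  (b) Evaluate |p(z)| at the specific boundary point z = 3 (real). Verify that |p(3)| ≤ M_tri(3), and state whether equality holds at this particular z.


Coefficients: c_0 = 3, c_1 = -3, c_2 = 2. Radius r = 3.
Part (a). Triangle bound: M_tri(r) = Σ_k |c_k| r^k
  = |3|·3^0 + |-3|·3^1 + |2|·3^2
  = 3 + 9 + 18 = 30.
This bounds M(r) := max_{|z|=r} |p(z)| from above; equality holds iff all terms c_k z^k can be made to align in phase at a single z on |z|=r.
Part (b). At z = 3 (real, on the circle |z| = r):
  p(3) = (3)·3^0 + (-3)·3^1 + (2)·3^2 = 12.
  |p(3)| = 12.
Check: |p(3)| = 12 ≤ 30 = M_tri(3). ✓ Equality does not hold at z = 3 (the coefficients have mixed signs, so the terms do not all align in phase there).

M_tri(3) = 30; |p(3)| = 12; equality at z=3: no.


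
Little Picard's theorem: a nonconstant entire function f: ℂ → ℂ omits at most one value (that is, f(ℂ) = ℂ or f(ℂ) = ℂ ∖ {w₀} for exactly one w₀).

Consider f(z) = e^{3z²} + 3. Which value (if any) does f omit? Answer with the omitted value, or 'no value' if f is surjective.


Little Picard bounds the complement of f(ℂ) to at most one point.
The exponent g(z) = 3z² is a nonconstant polynomial, hence surjective onto ℂ. So e^{g(z)} takes every value in {e^w : w ∈ ℂ} = ℂ ∖ {0}. Adding 3 shifts the range to ℂ ∖ {3}. f omits exactly 3.

Omitted value: 3.


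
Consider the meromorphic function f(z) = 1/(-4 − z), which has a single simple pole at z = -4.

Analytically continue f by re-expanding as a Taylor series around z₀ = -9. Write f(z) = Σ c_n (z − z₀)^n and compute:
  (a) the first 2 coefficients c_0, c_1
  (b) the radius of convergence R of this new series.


Let w = z − z₀, so z = z₀ + w.
Then -4 − z = -4 − (z₀ + w) = (-4 − z₀) − w = 5 − w.
f(z) = 1/(5 − w) = (1/(5)) · 1/(1 − w/(5)) = Σ_{n≥0} w^n / (5)^(n+1).
So c_n = 1/(5)^(n+1):
  c_0 = 1/(5)^1 = 1/5.
  c_1 = 1/(5)^2 = 1/25.
The series is valid for |w/d| < 1, i.e. |z − z₀| < |d|.
Radius of convergence: R = |-4 − z₀| = |5| = 5 (distance from z₀ to the singularity z = -4).

c_0 = 1/5, c_1 = 1/25; R = 5.


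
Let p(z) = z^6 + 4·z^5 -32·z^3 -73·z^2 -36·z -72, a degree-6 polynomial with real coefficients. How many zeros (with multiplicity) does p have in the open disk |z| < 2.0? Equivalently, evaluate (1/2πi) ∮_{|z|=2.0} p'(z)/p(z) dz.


The zeros of p are: (0 + 1i), (0 - 1i), (-2 + 2i), (-2 - 2i), 3, -3.
Their magnitudes are: 1, 1, 2.828, 2.828, 3, 3.
Zeros with |z| < R = 2.0: (0 + 1i), (0 - 1i).
Count = 2.
By the argument principle, (1/2πi) ∮_{|z|=R} p'(z)/p(z) dz equals exactly this count.

Number of zeros inside |z| < 2.0: 2.


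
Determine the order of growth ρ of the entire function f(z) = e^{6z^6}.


|e^{6z^6}| = e^{Re(6·z^6) + 0} ≤ e^{6|z|^6 + 0} = e^{6r^6 + 0} on |z| = r, so ρ ≤ 6. Choosing z on |z|=r so that 6·z^6 is real positive (always possible by picking arg z appropriately) gives |f(z)| = e^{6r^6 + 0}, matching the bound. The additive constant 0 does not affect log log M(r) ~ 6·log r. Hence ρ = 6.
Therefore ρ = 6.

Order ρ = 6.


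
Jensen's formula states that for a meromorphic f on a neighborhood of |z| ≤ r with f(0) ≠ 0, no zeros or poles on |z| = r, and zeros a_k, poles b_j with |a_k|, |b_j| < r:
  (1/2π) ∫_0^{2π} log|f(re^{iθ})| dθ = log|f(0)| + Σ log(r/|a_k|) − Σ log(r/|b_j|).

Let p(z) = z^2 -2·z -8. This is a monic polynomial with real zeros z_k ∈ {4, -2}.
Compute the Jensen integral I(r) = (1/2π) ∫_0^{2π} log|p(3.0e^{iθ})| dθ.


Zeros: -2, 4; r = 3.0.
Inside |z| < r: -2. Outside (|z| ≥ r): 4.
p(0) = -8, so log|p(0)| = log(8) = 2.0794.
Apply Jensen: I(r) = log|p(0)| + Σ_k log(r/|z_k|), summed over zeros inside |z| < r.
  log(r/|z_k|) for z_k = -2: log(3.0/2) = 0.4055
  Outside zeros (4) contribute nothing to the Jensen sum.
Sum over inside zeros: 0.4055.
I(r) = log|p(0)| + (inside sum) = 2.0794 + 0.4055 = 2.4849.
Note: since some zeros are outside |z| ≤ r, the simplified n·log(r) form does NOT apply — only the inside zeros contribute.

I(r) ≈ 2.4849.


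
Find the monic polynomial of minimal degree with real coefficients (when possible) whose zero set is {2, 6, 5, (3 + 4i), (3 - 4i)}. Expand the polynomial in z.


The polynomial is p(z) = ∏_{α ∈ S} (z − α), where S = {2, 6, 5, (3 + 4i), (3 - 4i)}.
Expanding the product yields: p(z) = z^5 -19·z^4 + 155·z^3 -697·z^2 + 1660·z -1500.
Note conjugate pairs combine to real quadratics: (z − (3+4i))(z − (3−4i)) = z² − 6z + 25.
The resulting polynomial has degree 5 and real coefficients as required.

p(z) = z^5 -19·z^4 + 155·z^3 -697·z^2 + 1660·z -1500.


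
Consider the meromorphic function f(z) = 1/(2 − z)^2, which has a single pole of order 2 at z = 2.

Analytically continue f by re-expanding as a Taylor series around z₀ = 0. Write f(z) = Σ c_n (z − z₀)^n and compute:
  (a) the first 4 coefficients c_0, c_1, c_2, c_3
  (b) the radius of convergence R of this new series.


Let w = z − z₀, so z = z₀ + w.
Then 2 − z = 2 − (z₀ + w) = (2 − z₀) − w = 2 − w.
f(z) = 1/(2 − w)^2 = (1/(2)^2) · (1 − w/(2))^{−2}.
By the binomial series (1−u)^{−2} = Σ_{n≥0} C(n+1, 1) u^n for |u|<1, with u = w/(2):
  c_n = C(n+1, 1) / (2)^(n+2).
  c_0 = 1/(2)^2 = 1/4.
  c_1 = 2/(2)^3 = 1/4.
  c_2 = 3/(2)^4 = 3/16.
  c_3 = 4/(2)^5 = 1/8.
The series is valid for |w/d| < 1, i.e. |z − z₀| < |d|.
Radius of convergence: R = |2 − z₀| = |2| = 2 (distance from z₀ to the singularity z = 2).

c_0 = 1/4, c_1 = 1/4, c_2 = 3/16, c_3 = 1/8; R = 2.


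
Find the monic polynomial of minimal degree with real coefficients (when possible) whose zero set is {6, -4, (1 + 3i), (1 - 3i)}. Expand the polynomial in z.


The polynomial is p(z) = ∏_{α ∈ S} (z − α), where S = {6, -4, (1 + 3i), (1 - 3i)}.
Expanding the product yields: p(z) = z^4 -4·z^3 -10·z^2 + 28·z -240.
Note conjugate pairs combine to real quadratics: (z − (1+3i))(z − (1−3i)) = z² − 2z + 10.
The resulting polynomial has degree 4 and real coefficients as required.

p(z) = z^4 -4·z^3 -10·z^2 + 28·z -240.


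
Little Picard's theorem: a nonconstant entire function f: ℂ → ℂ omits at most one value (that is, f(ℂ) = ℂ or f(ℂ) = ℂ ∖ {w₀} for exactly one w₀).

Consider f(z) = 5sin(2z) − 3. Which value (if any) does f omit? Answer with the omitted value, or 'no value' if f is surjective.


Little Picard bounds the complement of f(ℂ) to at most one point.
sin is entire and surjective onto ℂ: for every w ∈ ℂ, sin(ζ) = w has a solution ζ ∈ ℂ (e.g., via the complex inverse arcsin). With ζ = 2z this gives z = ζ/(2). Then 5·sin(2z) takes every value in 5·ℂ = ℂ, and adding -3 is a bijection of ℂ. So f is surjective and omits no value. (Note: only on the real line is sin bounded by [−1, 1].)

Omitted value: no value.


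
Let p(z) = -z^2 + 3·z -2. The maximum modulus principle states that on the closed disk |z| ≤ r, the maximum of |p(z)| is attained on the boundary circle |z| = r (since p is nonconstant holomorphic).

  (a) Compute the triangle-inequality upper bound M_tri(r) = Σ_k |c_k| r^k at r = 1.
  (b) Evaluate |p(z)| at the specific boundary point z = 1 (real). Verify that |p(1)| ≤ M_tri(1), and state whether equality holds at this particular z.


Coefficients: c_0 = -2, c_1 = 3, c_2 = -1. Radius r = 1.
Part (a). Triangle bound: M_tri(r) = Σ_k |c_k| r^k
  = |-2|·1^0 + |3|·1^1 + |-1|·1^2
  = 2 + 3 + 1 = 6.
This bounds M(r) := max_{|z|=r} |p(z)| from above; equality holds iff all terms c_k z^k can be made to align in phase at a single z on |z|=r.
Part (b). At z = 1 (real, on the circle |z| = r):
  p(1) = (-2)·1^0 + (3)·1^1 + (-1)·1^2 = 0.
  |p(1)| = 0.
Check: |p(1)| = 0 ≤ 6 = M_tri(1). ✓ Equality does not hold at z = 1 (the coefficients have mixed signs, so the terms do not all align in phase there).

M_tri(1) = 6; |p(1)| = 0; equality at z=1: no.


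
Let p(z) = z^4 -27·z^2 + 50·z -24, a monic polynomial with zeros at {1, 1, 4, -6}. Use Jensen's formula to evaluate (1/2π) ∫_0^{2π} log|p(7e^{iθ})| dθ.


Zeros: -6, 1, 1, 4; r = 7.
Inside |z| < r: -6, 1, 1, 4. Outside (|z| ≥ r): ∅.
p(0) = -24, so log|p(0)| = log(24) = 3.1781.
Apply Jensen: I(r) = log|p(0)| + Σ_k log(r/|z_k|), summed over zeros inside |z| < r.
  log(r/|z_k|) for z_k = 1: log(7/1) = 1.9459
  log(r/|z_k|) for z_k = 1: log(7/1) = 1.9459
  log(r/|z_k|) for z_k = 4: log(7/4) = 0.5596
  log(r/|z_k|) for z_k = -6: log(7/6) = 0.1542
Sum over inside zeros: 4.6056.
I(r) = log|p(0)| + (inside sum) = 3.1781 + 4.6056 = 7.7836.
Closed form (all zeros inside, monic): I(r) = n·log(r) = 4·log(7) = 7.7836. ✓

I(r) ≈ 7.7836.


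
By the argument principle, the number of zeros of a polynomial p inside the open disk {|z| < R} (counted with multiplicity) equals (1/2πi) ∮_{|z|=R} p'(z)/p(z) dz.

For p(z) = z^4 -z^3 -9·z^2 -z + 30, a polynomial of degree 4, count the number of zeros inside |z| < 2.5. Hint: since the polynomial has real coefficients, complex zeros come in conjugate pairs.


The zeros of p are: 3, 2, (-2 + 1i), (-2 - 1i).
Their magnitudes are: 3, 2, 2.236, 2.236.
Zeros with |z| < R = 2.5: 2, (-2 + 1i), (-2 - 1i).
Count = 3.
By the argument principle, (1/2πi) ∮_{|z|=R} p'(z)/p(z) dz equals exactly this count.

Number of zeros inside |z| < 2.5: 3.


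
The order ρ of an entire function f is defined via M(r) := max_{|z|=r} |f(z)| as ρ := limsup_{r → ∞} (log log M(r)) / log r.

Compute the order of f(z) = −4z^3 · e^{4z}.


M(r) = max_{|z|=r} |-4|·|z|^3·|e^{4z}| = 4·r^3 · e^{4r^1} (the factors attain their maxima compatibly on |z|=r). Then log M(r) = log 4 + 3·log r + 4r^1, dominated by the last term, so log log M(r) ~ 1·log r. The polynomial factor -4z^3 contributes only a log r term and does not affect the order. ρ = 1.
Therefore ρ = 1.

Order ρ = 1.


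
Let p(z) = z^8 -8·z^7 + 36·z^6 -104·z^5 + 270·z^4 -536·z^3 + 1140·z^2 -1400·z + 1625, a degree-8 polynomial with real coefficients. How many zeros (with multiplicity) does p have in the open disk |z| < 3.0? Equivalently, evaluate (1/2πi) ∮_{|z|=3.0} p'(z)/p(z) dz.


The zeros of p are: (3 + 2i), (3 - 2i), (1 + 2i), (1 - 2i), (-1 + 2i), (-1 - 2i), (1 + 2i), (1 - 2i).
Their magnitudes are: 3.606, 3.606, 2.236, 2.236, 2.236, 2.236, 2.236, 2.236.
Zeros with |z| < R = 3.0: (1 + 2i), (1 - 2i), (-1 + 2i), (-1 - 2i), (1 + 2i), (1 - 2i).
Count = 6.
By the argument principle, (1/2πi) ∮_{|z|=R} p'(z)/p(z) dz equals exactly this count.

Number of zeros inside |z| < 3.0: 6.


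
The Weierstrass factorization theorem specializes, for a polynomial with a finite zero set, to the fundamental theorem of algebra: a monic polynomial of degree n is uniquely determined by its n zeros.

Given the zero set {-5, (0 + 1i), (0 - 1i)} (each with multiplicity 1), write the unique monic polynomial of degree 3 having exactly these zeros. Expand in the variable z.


The polynomial is p(z) = ∏_{α ∈ S} (z − α), where S = {-5, (0 + 1i), (0 - 1i)}.
Expanding the product yields: p(z) = z^3 + 5·z^2 + z + 5.
Note conjugate pairs combine to real quadratics: (z − (0+1i))(z − (0−1i)) = z² + 1.
The resulting polynomial has degree 3 and real coefficients as required.

p(z) = z^3 + 5·z^2 + z + 5.


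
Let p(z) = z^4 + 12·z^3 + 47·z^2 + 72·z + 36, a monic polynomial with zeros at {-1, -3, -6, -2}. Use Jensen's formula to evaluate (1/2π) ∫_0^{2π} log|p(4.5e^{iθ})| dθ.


Zeros: -6, -3, -2, -1; r = 4.5.
Inside |z| < r: -3, -2, -1. Outside (|z| ≥ r): -6.
p(0) = 36, so log|p(0)| = log(36) = 3.5835.
Apply Jensen: I(r) = log|p(0)| + Σ_k log(r/|z_k|), summed over zeros inside |z| < r.
  log(r/|z_k|) for z_k = -1: log(4.5/1) = 1.5041
  log(r/|z_k|) for z_k = -3: log(4.5/3) = 0.4055
  log(r/|z_k|) for z_k = -2: log(4.5/2) = 0.8109
  Outside zeros (-6) contribute nothing to the Jensen sum.
Sum over inside zeros: 2.7205.
I(r) = log|p(0)| + (inside sum) = 3.5835 + 2.7205 = 6.3040.
Note: since some zeros are outside |z| ≤ r, the simplified n·log(r) form does NOT apply — only the inside zeros contribute.

I(r) ≈ 6.3040.


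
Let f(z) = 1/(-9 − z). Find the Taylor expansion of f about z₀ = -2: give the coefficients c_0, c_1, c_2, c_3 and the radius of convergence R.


Let w = z − z₀, so z = z₀ + w.
Then -9 − z = -9 − (z₀ + w) = (-9 − z₀) − w = -7 − w.
f(z) = 1/(-7 − w) = (1/(-7)) · 1/(1 − w/(-7)) = Σ_{n≥0} w^n / (-7)^(n+1).
So c_n = 1/(-7)^(n+1):
  c_0 = 1/(-7)^1 = -1/7.
  c_1 = 1/(-7)^2 = 1/49.
  c_2 = 1/(-7)^3 = -1/343.
  c_3 = 1/(-7)^4 = 1/2401.
The series is valid for |w/d| < 1, i.e. |z − z₀| < |d|.
Radius of convergence: R = |-9 − z₀| = |-7| = 7 (distance from z₀ to the singularity z = -9).

c_0 = -1/7, c_1 = 1/49, c_2 = -1/343, c_3 = 1/2401; R = 7.


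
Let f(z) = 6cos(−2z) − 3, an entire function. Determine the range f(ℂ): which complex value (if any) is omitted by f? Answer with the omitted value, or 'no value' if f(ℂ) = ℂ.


Little Picard bounds the complement of f(ℂ) to at most one point.
cos is entire and surjective onto ℂ: for every w ∈ ℂ, cos(ζ) = w has a solution ζ ∈ ℂ (e.g., via the complex inverse arccos). With ζ = −2z this gives z = ζ/(-2). Then 6·cos(−2z) takes every value in 6·ℂ = ℂ, and adding -3 is a bijection of ℂ. So f is surjective and omits no value. (Note: only on the real line is cos bounded by [−1, 1].)

Omitted value: no value.
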